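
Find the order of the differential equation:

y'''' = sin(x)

The order is 4 (highest derivative is of order 4).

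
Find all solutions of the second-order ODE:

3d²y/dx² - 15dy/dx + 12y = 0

Characteristic equation: 3r² - 15r + 12 = 0
Divide by 3: r² - 5r + 4 = 0
Roots: r = 4, 1 (distinct real)
General solution: y = C₁e^(4x) + C₂e^x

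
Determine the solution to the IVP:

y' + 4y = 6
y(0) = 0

General solution: y = 3/2 + Ce^(-4x)
Applying y(0) = 0: C = 0 - 3/2 = -3/2
Particular solution: y = 3/2 - (3/2)e^(-4x)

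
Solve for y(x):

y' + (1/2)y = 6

Using integrating factor method:

General solution: y = 12 + Ce^(-x/2)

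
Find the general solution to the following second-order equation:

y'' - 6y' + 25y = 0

Characteristic equation: r² - 6r + 25 = 0
Roots: r = 3 ± 4i (complex conjugates)
General solution: y = e^(3x)(C₁cos(4x) + C₂sin(4x))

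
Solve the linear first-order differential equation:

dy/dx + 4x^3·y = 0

Using integrating factor method:

General solution: y = Ce^(-x^4)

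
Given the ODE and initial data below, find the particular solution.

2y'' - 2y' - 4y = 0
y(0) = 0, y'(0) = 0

General solution: y = C₁e^(2x) + C₂e^(-x)
Applying ICs: C₁ = 0, C₂ = 0
Particular solution: y = 0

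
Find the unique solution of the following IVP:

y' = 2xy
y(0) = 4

General solution: y = Ce^(x²)
Applying IC y(0) = 4:
Particular solution: y = 4e^(x²)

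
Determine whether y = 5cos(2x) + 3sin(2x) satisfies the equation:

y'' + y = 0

Verification:
y'' = -20cos(2x) - 12sin(2x)
y'' + y ≠ 0 (frequency mismatch: got 4 instead of 1)

No, it is not a solution.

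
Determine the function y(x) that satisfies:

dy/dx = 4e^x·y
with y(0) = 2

General solution: y = Ce^(4e^x)
Applying IC y(0) = 2:
Particular solution: y = 2e^(4(e^x - 1))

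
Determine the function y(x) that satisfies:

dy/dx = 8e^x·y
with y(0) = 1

General solution: y = Ce^(8e^x)
Applying IC y(0) = 1:
Particular solution: y = e^(8(e^x - 1))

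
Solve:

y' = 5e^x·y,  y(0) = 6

General solution: y = Ce^(5e^x)
Applying IC y(0) = 6:
Particular solution: y = 6e^(5(e^x - 1))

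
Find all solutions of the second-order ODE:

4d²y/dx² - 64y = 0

Characteristic equation: 4r² - 64 = 0
Divide by 4: r² - 16 = 0
Roots: r = 4, -4 (distinct real)
General solution: y = C₁e^(4x) + C₂e^(-4x)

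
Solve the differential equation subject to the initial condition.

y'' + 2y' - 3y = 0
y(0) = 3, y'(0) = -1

General solution: y = C₁e^x + C₂e^(-3x)
Applying ICs: C₁ = 2, C₂ = 1
Particular solution: y = 2e^x + e^(-3x)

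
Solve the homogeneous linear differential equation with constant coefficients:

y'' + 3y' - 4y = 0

Characteristic equation: r² + 3r - 4 = 0
Roots: r = 1, -4 (distinct real)
General solution: y = C₁e^x + C₂e^(-4x)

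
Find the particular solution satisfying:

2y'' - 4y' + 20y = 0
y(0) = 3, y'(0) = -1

General solution: y = e^x(C₁cos(3x) + C₂sin(3x))
Complex roots r = 1 ± 3i
Applying ICs: C₁ = 3, C₂ = -4/3
Particular solution: y = e^x(3cos(3x) - (4/3)sin(3x))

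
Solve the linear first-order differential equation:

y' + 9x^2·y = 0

Using integrating factor method:

General solution: y = Ce^(-3x^3)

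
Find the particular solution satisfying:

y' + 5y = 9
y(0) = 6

General solution: y = 9/5 + Ce^(-5x)
Applying y(0) = 6: C = 6 - 9/5 = 21/5
Particular solution: y = 9/5 + (21/5)e^(-5x)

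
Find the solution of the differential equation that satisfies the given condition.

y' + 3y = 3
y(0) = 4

General solution: y = 1 + Ce^(-3x)
Applying y(0) = 4: C = 4 - 1 = 3
Particular solution: y = 1 + 3e^(-3x)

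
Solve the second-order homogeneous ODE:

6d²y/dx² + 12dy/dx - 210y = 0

Characteristic equation: 6r² + 12r - 210 = 0
Divide by 6: r² + 2r - 35 = 0
Roots: r = 5, -7 (distinct real)
General solution: y = C₁e^(5x) + C₂e^(-7x)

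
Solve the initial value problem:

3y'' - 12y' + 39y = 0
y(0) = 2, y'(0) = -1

General solution: y = e^(2x)(C₁cos(3x) + C₂sin(3x))
Complex roots r = 2 ± 3i
Applying ICs: C₁ = 2, C₂ = -5/3
Particular solution: y = e^(2x)(2cos(3x) - (5/3)sin(3x))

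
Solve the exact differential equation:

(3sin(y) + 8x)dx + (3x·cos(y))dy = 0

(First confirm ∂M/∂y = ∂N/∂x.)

Verify exactness: ∂M/∂y = ∂N/∂x ✓
Find F(x,y) such that ∂F/∂x = M, ∂F/∂y = N
Solution: 3x·sin(y) + 4x² = C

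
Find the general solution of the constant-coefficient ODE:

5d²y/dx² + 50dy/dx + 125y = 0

Characteristic equation: 5r² + 50r + 125 = 0
Divide by 5: r² + 10r + 25 = 0
Factored: (r + 5)² = 0
Repeated root: r = -5
General solution: y = (C₁ + C₂x)e^(-5x)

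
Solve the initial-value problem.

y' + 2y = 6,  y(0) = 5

General solution: y = 3 + Ce^(-2x)
Applying y(0) = 5: C = 5 - 3 = 2
Particular solution: y = 3 + 2e^(-2x)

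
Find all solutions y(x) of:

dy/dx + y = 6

Using integrating factor method:

General solution: y = 6 + Ce^(-x)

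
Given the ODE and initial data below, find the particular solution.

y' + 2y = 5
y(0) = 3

General solution: y = 5/2 + Ce^(-2x)
Applying y(0) = 3: C = 3 - 5/2 = 1/2
Particular solution: y = 5/2 + (1/2)e^(-2x)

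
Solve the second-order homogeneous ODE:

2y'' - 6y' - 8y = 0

Characteristic equation: 2r² - 6r - 8 = 0
Divide by 2: r² - 3r - 4 = 0
Roots: r = 4, -1 (distinct real)
General solution: y = C₁e^(4x) + C₂e^(-x)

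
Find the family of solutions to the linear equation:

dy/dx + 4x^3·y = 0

Using integrating factor method:

General solution: y = Ce^(-x^4)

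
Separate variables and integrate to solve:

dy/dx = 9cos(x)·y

Separating variables and integrating:
ln|y| = 9sin(x) + C

General solution: y = Ce^(9sin(x))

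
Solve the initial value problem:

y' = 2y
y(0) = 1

General solution: y = Ce^(2x)
Applying IC y(0) = 1:
Particular solution: y = e^(2x)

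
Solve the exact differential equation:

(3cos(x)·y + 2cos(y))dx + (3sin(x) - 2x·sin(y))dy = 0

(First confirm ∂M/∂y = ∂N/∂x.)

Verify exactness: ∂M/∂y = ∂N/∂x ✓
Find F(x,y) such that ∂F/∂x = M, ∂F/∂y = N
Solution: 3sin(x)·y + 2x·cos(y) = C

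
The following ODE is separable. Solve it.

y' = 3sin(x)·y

Separating variables and integrating:
ln|y| = -3cos(x) + C

General solution: y = Ce^(-3cos(x))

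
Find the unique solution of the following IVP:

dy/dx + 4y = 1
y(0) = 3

General solution: y = 1/4 + Ce^(-4x)
Applying y(0) = 3: C = 3 - 1/4 = 11/4
Particular solution: y = 1/4 + (11/4)e^(-4x)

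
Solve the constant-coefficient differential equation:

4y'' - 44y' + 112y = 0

Characteristic equation: 4r² - 44r + 112 = 0
Divide by 4: r² - 11r + 28 = 0
Roots: r = 4, 7 (distinct real)
General solution: y = C₁e^(4x) + C₂e^(7x)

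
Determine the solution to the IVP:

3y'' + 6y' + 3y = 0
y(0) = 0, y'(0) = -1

General solution: y = (C₁ + C₂x)e^(-x)
Repeated root r = -1
Applying ICs: C₁ = 0, C₂ = -1
Particular solution: y = -xe^(-x)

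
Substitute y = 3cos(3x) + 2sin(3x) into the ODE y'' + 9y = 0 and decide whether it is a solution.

Verification:
y'' = -27cos(3x) - 18sin(3x)
y'' + 9y = 0 ✓

Yes, it is a solution.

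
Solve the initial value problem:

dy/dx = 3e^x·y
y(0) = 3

General solution: y = Ce^(3e^x)
Applying IC y(0) = 3:
Particular solution: y = 3e^(3(e^x - 1))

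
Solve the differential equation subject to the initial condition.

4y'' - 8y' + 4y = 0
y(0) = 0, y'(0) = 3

General solution: y = (C₁ + C₂x)e^x
Repeated root r = 1
Applying ICs: C₁ = 0, C₂ = 3
Particular solution: y = 3xe^x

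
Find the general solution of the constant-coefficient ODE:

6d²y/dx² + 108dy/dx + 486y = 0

Characteristic equation: 6r² + 108r + 486 = 0
Divide by 6: r² + 18r + 81 = 0
Factored: (r + 9)² = 0
Repeated root: r = -9
General solution: y = (C₁ + C₂x)e^(-9x)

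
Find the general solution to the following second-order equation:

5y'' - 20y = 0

Characteristic equation: 5r² - 20 = 0
Divide by 5: r² - 4 = 0
Roots: r = 2, -2 (distinct real)
General solution: y = C₁e^(2x) + C₂e^(-2x)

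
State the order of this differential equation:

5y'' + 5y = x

The order is 2 (highest derivative is of order 2).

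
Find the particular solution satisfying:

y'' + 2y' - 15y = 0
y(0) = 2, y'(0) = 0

General solution: y = C₁e^(3x) + C₂e^(-5x)
Applying ICs: C₁ = 5/4, C₂ = 3/4
Particular solution: y = (5/4)e^(3x) + (3/4)e^(-5x)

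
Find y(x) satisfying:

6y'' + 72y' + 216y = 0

Characteristic equation: 6r² + 72r + 216 = 0
Divide by 6: r² + 12r + 36 = 0
Factored: (r + 6)² = 0
Repeated root: r = -6
General solution: y = (C₁ + C₂x)e^(-6x)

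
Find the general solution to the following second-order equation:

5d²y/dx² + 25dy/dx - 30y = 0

Characteristic equation: 5r² + 25r - 30 = 0
Divide by 5: r² + 5r - 6 = 0
Roots: r = 1, -6 (distinct real)
General solution: y = C₁e^x + C₂e^(-6x)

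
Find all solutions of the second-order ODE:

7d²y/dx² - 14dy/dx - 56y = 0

Characteristic equation: 7r² - 14r - 56 = 0
Divide by 7: r² - 2r - 8 = 0
Roots: r = 4, -2 (distinct real)
General solution: y = C₁e^(4x) + C₂e^(-2x)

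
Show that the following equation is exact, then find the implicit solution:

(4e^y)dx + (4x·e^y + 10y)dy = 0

Verify exactness: ∂M/∂y = ∂N/∂x ✓
Find F(x,y) such that ∂F/∂x = M, ∂F/∂y = N
Solution: 4x·e^y + 5y² = C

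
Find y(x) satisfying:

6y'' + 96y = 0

Characteristic equation: 6r² + 96 = 0
Divide by 6: r² + 16 = 0
Roots: r = ±4i (complex conjugates)
General solution: y = C₁cos(4x) + C₂sin(4x)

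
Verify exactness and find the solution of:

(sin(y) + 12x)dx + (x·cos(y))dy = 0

Verify exactness: ∂M/∂y = ∂N/∂x ✓
Find F(x,y) such that ∂F/∂x = M, ∂F/∂y = N
Solution: x·sin(y) + 6x² = C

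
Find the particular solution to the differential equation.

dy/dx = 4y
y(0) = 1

General solution: y = Ce^(4x)
Applying IC y(0) = 1:
Particular solution: y = e^(4x)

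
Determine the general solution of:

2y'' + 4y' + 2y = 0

Characteristic equation: 2r² + 4r + 2 = 0
Divide by 2: r² + 2r + 1 = 0
Factored: (r + 1)² = 0
Repeated root: r = -1
General solution: y = (C₁ + C₂x)e^(-x)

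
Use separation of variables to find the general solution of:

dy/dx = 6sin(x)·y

Separating variables and integrating:
ln|y| = -6cos(x) + C

General solution: y = Ce^(-6cos(x))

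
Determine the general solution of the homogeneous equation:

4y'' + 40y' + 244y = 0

Characteristic equation: 4r² + 40r + 244 = 0
Divide by 4: r² + 10r + 61 = 0
Roots: r = -5 ± 6i (complex conjugates)
General solution: y = e^(-5x)(C₁cos(6x) + C₂sin(6x))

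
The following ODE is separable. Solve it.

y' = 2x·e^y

Separating variables and integrating:
-e^(-y) = x² + C

General solution: y = -ln(C - x²)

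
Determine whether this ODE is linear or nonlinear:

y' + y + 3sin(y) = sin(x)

Nonlinear (sin(y) is nonlinear in y)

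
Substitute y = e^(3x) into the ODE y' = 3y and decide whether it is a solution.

Verification:
y = e^(3x)
y' = 3e^(3x)
3y = 3e^(3x)
y' = 3y ✓

Yes, it is a solution.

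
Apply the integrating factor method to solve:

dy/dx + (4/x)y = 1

Using integrating factor method:

General solution: y = (1/5)x + Cx^(-4)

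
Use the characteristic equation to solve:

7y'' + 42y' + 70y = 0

Characteristic equation: 7r² + 42r + 70 = 0
Divide by 7: r² + 6r + 10 = 0
Roots: r = -3 ± i (complex conjugates)
General solution: y = e^(-3x)(C₁cos(x) + C₂sin(x))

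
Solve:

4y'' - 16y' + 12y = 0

Characteristic equation: 4r² - 16r + 12 = 0
Divide by 4: r² - 4r + 3 = 0
Roots: r = 3, 1 (distinct real)
General solution: y = C₁e^(3x) + C₂e^x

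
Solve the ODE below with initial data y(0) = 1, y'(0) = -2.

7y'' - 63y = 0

General solution: y = C₁e^(3x) + C₂e^(-3x)
Applying ICs: C₁ = 1/6, C₂ = 5/6
Particular solution: y = (1/6)e^(3x) + (5/6)e^(-3x)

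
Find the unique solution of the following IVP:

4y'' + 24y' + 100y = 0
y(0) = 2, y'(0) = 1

General solution: y = e^(-3x)(C₁cos(4x) + C₂sin(4x))
Complex roots r = -3 ± 4i
Applying ICs: C₁ = 2, C₂ = 7/4
Particular solution: y = e^(-3x)(2cos(4x) + (7/4)sin(4x))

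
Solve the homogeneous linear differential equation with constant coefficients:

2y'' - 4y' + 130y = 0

Characteristic equation: 2r² - 4r + 130 = 0
Divide by 2: r² - 2r + 65 = 0
Roots: r = 1 ± 8i (complex conjugates)
General solution: y = e^x(C₁cos(8x) + C₂sin(8x))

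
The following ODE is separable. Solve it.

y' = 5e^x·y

Separating variables and integrating:
ln|y| = 5e^x + C

General solution: y = Ce^(5e^x)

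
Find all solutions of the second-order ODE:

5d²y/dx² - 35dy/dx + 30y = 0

Characteristic equation: 5r² - 35r + 30 = 0
Divide by 5: r² - 7r + 6 = 0
Roots: r = 6, 1 (distinct real)
General solution: y = C₁e^(6x) + C₂e^x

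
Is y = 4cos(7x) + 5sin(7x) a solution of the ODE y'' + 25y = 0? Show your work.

Verification:
y'' = -196cos(7x) - 245sin(7x)
y'' + 25y ≠ 0 (frequency mismatch: got 49 instead of 25)

No, it is not a solution.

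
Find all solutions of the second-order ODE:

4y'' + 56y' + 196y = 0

Characteristic equation: 4r² + 56r + 196 = 0
Divide by 4: r² + 14r + 49 = 0
Factored: (r + 7)² = 0
Repeated root: r = -7
General solution: y = (C₁ + C₂x)e^(-7x)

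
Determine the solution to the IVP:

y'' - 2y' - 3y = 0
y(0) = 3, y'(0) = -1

General solution: y = C₁e^(3x) + C₂e^(-x)
Applying ICs: C₁ = 1/2, C₂ = 5/2
Particular solution: y = (1/2)e^(3x) + (5/2)e^(-x)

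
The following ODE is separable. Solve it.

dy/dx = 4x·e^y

Separating variables and integrating:
-e^(-y) = 2x² + C

General solution: y = -ln(C - 2x²)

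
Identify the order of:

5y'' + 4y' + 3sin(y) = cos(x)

The order is 2 (highest derivative is of order 2).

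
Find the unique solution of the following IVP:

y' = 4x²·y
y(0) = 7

General solution: y = Ce^(4x³/3)
Applying IC y(0) = 7:
Particular solution: y = 7e^(4x³/3)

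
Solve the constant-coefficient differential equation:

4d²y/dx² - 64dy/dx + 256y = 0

Characteristic equation: 4r² - 64r + 256 = 0
Divide by 4: r² - 16r + 64 = 0
Factored: (r - 8)² = 0
Repeated root: r = 8
General solution: y = (C₁ + C₂x)e^(8x)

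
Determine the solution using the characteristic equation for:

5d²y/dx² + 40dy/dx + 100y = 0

Characteristic equation: 5r² + 40r + 100 = 0
Divide by 5: r² + 8r + 20 = 0
Roots: r = -4 ± 2i (complex conjugates)
General solution: y = e^(-4x)(C₁cos(2x) + C₂sin(2x))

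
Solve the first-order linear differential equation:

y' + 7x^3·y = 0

Using integrating factor method:

General solution: y = Ce^(-7x^4/4)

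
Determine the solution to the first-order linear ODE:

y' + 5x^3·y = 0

Using integrating factor method:

General solution: y = Ce^(-5x^4/4)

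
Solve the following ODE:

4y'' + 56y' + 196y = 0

Characteristic equation: 4r² + 56r + 196 = 0
Divide by 4: r² + 14r + 49 = 0
Factored: (r + 7)² = 0
Repeated root: r = -7
General solution: y = (C₁ + C₂x)e^(-7x)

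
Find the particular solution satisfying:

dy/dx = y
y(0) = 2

General solution: y = Ce^x
Applying IC y(0) = 2:
Particular solution: y = 2e^x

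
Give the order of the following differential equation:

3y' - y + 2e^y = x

The order is 1 (highest derivative is of order 1).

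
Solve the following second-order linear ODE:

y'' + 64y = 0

Characteristic equation: r² + 64 = 0
Roots: r = ±8i (complex conjugates)
General solution: y = C₁cos(8x) + C₂sin(8x)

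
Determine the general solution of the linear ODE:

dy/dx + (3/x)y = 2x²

Using integrating factor method:

General solution: y = (1/3)x^3 + Cx^(-3)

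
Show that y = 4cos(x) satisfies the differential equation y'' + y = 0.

Verification:
y'' = -4cos(x)
y'' + y = 0 ✓

Yes, it is a solution.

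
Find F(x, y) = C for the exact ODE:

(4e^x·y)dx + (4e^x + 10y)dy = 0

Verify exactness: ∂M/∂y = ∂N/∂x ✓
Find F(x,y) such that ∂F/∂x = M, ∂F/∂y = N
Solution: 4e^x·y + 5y² = C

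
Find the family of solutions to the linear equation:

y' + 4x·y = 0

Using integrating factor method:

General solution: y = Ce^(-2x^2)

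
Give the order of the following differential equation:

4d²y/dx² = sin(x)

The order is 2 (highest derivative is of order 2).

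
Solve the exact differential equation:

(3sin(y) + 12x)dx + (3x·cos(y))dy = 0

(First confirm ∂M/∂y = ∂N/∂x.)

Verify exactness: ∂M/∂y = ∂N/∂x ✓
Find F(x,y) such that ∂F/∂x = M, ∂F/∂y = N
Solution: 3x·sin(y) + 6x² = C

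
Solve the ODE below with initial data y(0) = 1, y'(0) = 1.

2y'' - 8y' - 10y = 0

General solution: y = C₁e^(5x) + C₂e^(-x)
Applying ICs: C₁ = 1/3, C₂ = 2/3
Particular solution: y = (1/3)e^(5x) + (2/3)e^(-x)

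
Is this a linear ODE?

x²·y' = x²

Yes. Linear (y and its derivatives appear to the first power only, no products of y terms)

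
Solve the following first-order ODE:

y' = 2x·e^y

Separating variables and integrating:
-e^(-y) = x² + C

General solution: y = -ln(C - x²)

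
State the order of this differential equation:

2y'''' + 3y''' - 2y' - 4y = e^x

The order is 4 (highest derivative is of order 4).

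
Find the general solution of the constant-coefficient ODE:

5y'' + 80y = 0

Characteristic equation: 5r² + 80 = 0
Divide by 5: r² + 16 = 0
Roots: r = ±4i (complex conjugates)
General solution: y = C₁cos(4x) + C₂sin(4x)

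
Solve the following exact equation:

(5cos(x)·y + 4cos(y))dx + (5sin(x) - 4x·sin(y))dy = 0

Verify exactness: ∂M/∂y = ∂N/∂x ✓
Find F(x,y) such that ∂F/∂x = M, ∂F/∂y = N
Solution: 5sin(x)·y + 4x·cos(y) = C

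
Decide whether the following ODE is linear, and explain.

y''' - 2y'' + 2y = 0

Linear (y and its derivatives appear to the first power only, no products of y terms)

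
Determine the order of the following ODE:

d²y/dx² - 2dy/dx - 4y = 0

The order is 2 (highest derivative is of order 2).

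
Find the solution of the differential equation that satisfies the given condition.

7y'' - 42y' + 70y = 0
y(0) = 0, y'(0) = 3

General solution: y = e^(3x)(C₁cos(x) + C₂sin(x))
Complex roots r = 3 ± i
Applying ICs: C₁ = 0, C₂ = 3
Particular solution: y = e^(3x)(3sin(x))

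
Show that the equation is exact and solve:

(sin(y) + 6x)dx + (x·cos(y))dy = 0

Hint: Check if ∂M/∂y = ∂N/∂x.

Verify exactness: ∂M/∂y = ∂N/∂x ✓
Find F(x,y) such that ∂F/∂x = M, ∂F/∂y = N
Solution: x·sin(y) + 3x² = C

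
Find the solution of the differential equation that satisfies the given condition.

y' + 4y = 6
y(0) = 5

General solution: y = 3/2 + Ce^(-4x)
Applying y(0) = 5: C = 5 - 3/2 = 7/2
Particular solution: y = 3/2 + (7/2)e^(-4x)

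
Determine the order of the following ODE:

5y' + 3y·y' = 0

The order is 1 (highest derivative is of order 1).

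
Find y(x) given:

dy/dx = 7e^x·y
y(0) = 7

General solution: y = Ce^(7e^x)
Applying IC y(0) = 7:
Particular solution: y = 7e^(7(e^x - 1))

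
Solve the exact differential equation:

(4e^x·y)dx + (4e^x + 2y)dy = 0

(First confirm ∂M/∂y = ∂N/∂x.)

Verify exactness: ∂M/∂y = ∂N/∂x ✓
Find F(x,y) such that ∂F/∂x = M, ∂F/∂y = N
Solution: 4e^x·y + y² = C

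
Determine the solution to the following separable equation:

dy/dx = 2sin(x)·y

Separating variables and integrating:
ln|y| = -2cos(x) + C

General solution: y = Ce^(-2cos(x))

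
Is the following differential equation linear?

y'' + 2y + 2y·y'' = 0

No. Nonlinear (y·y'' term)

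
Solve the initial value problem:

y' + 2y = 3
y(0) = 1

General solution: y = 3/2 + Ce^(-2x)
Applying y(0) = 1: C = 1 - 3/2 = -1/2
Particular solution: y = 3/2 - (1/2)e^(-2x)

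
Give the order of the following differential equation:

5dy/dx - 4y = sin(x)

The order is 1 (highest derivative is of order 1).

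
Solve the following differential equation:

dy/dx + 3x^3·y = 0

Using integrating factor method:

General solution: y = Ce^(-3x^4/4)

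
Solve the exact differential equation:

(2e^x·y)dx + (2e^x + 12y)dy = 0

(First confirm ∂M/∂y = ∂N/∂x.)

Verify exactness: ∂M/∂y = ∂N/∂x ✓
Find F(x,y) such that ∂F/∂x = M, ∂F/∂y = N
Solution: 2e^x·y + 6y² = C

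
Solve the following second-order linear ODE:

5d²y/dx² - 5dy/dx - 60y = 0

Characteristic equation: 5r² - 5r - 60 = 0
Divide by 5: r² - r - 12 = 0
Roots: r = 4, -3 (distinct real)
General solution: y = C₁e^(4x) + C₂e^(-3x)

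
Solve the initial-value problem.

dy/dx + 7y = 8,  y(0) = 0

General solution: y = 8/7 + Ce^(-7x)
Applying y(0) = 0: C = 0 - 8/7 = -8/7
Particular solution: y = 8/7 - (8/7)e^(-7x)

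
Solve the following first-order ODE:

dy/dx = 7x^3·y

Separating variables and integrating:
ln|y| = 7x^4/4 + C

General solution: y = Ce^(7x^4/4)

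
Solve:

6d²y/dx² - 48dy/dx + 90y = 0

Characteristic equation: 6r² - 48r + 90 = 0
Divide by 6: r² - 8r + 15 = 0
Roots: r = 5, 3 (distinct real)
General solution: y = C₁e^(5x) + C₂e^(3x)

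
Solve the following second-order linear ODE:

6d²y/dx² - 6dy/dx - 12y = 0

Characteristic equation: 6r² - 6r - 12 = 0
Divide by 6: r² - r - 2 = 0
Roots: r = 2, -1 (distinct real)
General solution: y = C₁e^(2x) + C₂e^(-x)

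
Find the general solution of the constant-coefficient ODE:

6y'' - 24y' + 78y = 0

Characteristic equation: 6r² - 24r + 78 = 0
Divide by 6: r² - 4r + 13 = 0
Roots: r = 2 ± 3i (complex conjugates)
General solution: y = e^(2x)(C₁cos(3x) + C₂sin(3x))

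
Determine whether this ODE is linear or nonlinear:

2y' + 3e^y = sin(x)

Nonlinear (e^y is nonlinear in y)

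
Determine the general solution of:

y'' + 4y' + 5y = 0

Characteristic equation: r² + 4r + 5 = 0
Roots: r = -2 ± i (complex conjugates)
General solution: y = e^(-2x)(C₁cos(x) + C₂sin(x))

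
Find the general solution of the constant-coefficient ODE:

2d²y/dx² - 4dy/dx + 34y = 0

Characteristic equation: 2r² - 4r + 34 = 0
Divide by 2: r² - 2r + 17 = 0
Roots: r = 1 ± 4i (complex conjugates)
General solution: y = e^x(C₁cos(4x) + C₂sin(4x))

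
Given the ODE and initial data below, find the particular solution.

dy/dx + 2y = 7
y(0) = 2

General solution: y = 7/2 + Ce^(-2x)
Applying y(0) = 2: C = 2 - 7/2 = -3/2
Particular solution: y = 7/2 - (3/2)e^(-2x)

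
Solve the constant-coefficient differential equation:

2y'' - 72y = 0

Characteristic equation: 2r² - 72 = 0
Divide by 2: r² - 36 = 0
Roots: r = 6, -6 (distinct real)
General solution: y = C₁e^(6x) + C₂e^(-6x)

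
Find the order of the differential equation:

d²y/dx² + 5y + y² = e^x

The order is 2 (highest derivative is of order 2).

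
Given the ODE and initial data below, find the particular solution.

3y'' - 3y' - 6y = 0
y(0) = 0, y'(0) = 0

General solution: y = C₁e^(2x) + C₂e^(-x)
Applying ICs: C₁ = 0, C₂ = 0
Particular solution: y = 0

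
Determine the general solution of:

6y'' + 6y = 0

Characteristic equation: 6r² + 6 = 0
Divide by 6: r² + 1 = 0
Roots: r = ±i (complex conjugates)
General solution: y = C₁cos(x) + C₂sin(x)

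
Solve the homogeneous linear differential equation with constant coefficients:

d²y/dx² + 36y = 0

Characteristic equation: r² + 36 = 0
Roots: r = ±6i (complex conjugates)
General solution: y = C₁cos(6x) + C₂sin(6x)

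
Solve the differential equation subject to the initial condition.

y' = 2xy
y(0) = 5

General solution: y = Ce^(x²)
Applying IC y(0) = 5:
Particular solution: y = 5e^(x²)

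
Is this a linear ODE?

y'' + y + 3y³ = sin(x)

No. Nonlinear (y³ term)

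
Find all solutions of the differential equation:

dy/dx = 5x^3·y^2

Separating variables and integrating:
-1/y = 5x^4/4 + C

General solution: y^-1 = (-5/4)x^4 + C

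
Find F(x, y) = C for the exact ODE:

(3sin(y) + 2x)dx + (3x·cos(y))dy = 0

Verify exactness: ∂M/∂y = ∂N/∂x ✓
Find F(x,y) such that ∂F/∂x = M, ∂F/∂y = N
Solution: 3x·sin(y) + x² = C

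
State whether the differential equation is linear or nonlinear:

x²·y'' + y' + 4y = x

Linear (y and its derivatives appear to the first power only, no products of y terms)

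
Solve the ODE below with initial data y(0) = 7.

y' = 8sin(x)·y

General solution: y = Ce^(-8cos(x))
Applying IC y(0) = 7:
Particular solution: y = 7e^(8(1-cos(x)))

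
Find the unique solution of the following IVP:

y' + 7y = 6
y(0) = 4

General solution: y = 6/7 + Ce^(-7x)
Applying y(0) = 4: C = 4 - 6/7 = 22/7
Particular solution: y = 6/7 + (22/7)e^(-7x)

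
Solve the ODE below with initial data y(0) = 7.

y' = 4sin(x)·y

General solution: y = Ce^(-4cos(x))
Applying IC y(0) = 7:
Particular solution: y = 7e^(4(1-cos(x)))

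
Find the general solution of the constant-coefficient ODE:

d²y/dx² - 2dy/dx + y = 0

Characteristic equation: r² - 2r + 1 = 0
Factored: (r - 1)² = 0
Repeated root: r = 1
General solution: y = (C₁ + C₂x)e^x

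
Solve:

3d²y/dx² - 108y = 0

Characteristic equation: 3r² - 108 = 0
Divide by 3: r² - 36 = 0
Roots: r = 6, -6 (distinct real)
General solution: y = C₁e^(6x) + C₂e^(-6x)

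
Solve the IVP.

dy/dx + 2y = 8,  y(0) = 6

General solution: y = 4 + Ce^(-2x)
Applying y(0) = 6: C = 6 - 4 = 2
Particular solution: y = 4 + 2e^(-2x)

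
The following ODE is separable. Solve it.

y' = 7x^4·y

Separating variables and integrating:
ln|y| = 7x^5/5 + C

General solution: y = Ce^(7x^5/5)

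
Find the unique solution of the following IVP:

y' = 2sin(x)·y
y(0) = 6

General solution: y = Ce^(-2cos(x))
Applying IC y(0) = 6:
Particular solution: y = 6e^(2(1-cos(x)))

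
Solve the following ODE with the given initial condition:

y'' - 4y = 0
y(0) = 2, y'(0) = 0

General solution: y = C₁e^(2x) + C₂e^(-2x)
Applying ICs: C₁ = 1, C₂ = 1
Particular solution: y = e^(2x) + e^(-2x)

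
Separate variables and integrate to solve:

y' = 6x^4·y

Separating variables and integrating:
ln|y| = 6x^5/5 + C

General solution: y = Ce^(6x^5/5)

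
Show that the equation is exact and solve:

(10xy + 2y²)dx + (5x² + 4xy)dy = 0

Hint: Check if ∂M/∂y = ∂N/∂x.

Verify exactness: ∂M/∂y = ∂N/∂x ✓
Find F(x,y) such that ∂F/∂x = M, ∂F/∂y = N
Solution: 5x²y + 2xy² = C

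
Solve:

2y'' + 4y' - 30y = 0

Characteristic equation: 2r² + 4r - 30 = 0
Divide by 2: r² + 2r - 15 = 0
Roots: r = 3, -5 (distinct real)
General solution: y = C₁e^(3x) + C₂e^(-5x)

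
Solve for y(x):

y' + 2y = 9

Using integrating factor method:

General solution: y = 9/2 + Ce^(-2x)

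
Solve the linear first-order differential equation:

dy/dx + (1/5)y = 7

Using integrating factor method:

General solution: y = 35 + Ce^(-x/5)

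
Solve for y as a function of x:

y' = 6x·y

Separating variables and integrating:
ln|y| = 3x^2 + C

General solution: y = Ce^(3x^2)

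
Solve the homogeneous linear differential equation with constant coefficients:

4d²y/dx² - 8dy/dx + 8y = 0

Characteristic equation: 4r² - 8r + 8 = 0
Divide by 4: r² - 2r + 2 = 0
Roots: r = 1 ± i (complex conjugates)
General solution: y = e^x(C₁cos(x) + C₂sin(x))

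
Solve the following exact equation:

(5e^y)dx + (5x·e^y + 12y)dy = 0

Verify exactness: ∂M/∂y = ∂N/∂x ✓
Find F(x,y) such that ∂F/∂x = M, ∂F/∂y = N
Solution: 5x·e^y + 6y² = C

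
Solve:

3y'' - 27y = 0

Characteristic equation: 3r² - 27 = 0
Divide by 3: r² - 9 = 0
Roots: r = 3, -3 (distinct real)
General solution: y = C₁e^(3x) + C₂e^(-3x)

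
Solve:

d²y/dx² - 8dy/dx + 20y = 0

Characteristic equation: r² - 8r + 20 = 0
Roots: r = 4 ± 2i (complex conjugates)
General solution: y = e^(4x)(C₁cos(2x) + C₂sin(2x))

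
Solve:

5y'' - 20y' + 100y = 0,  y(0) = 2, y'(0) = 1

General solution: y = e^(2x)(C₁cos(4x) + C₂sin(4x))
Complex roots r = 2 ± 4i
Applying ICs: C₁ = 2, C₂ = -3/4
Particular solution: y = e^(2x)(2cos(4x) - (3/4)sin(4x))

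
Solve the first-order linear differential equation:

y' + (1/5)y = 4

Using integrating factor method:

General solution: y = 20 + Ce^(-x/5)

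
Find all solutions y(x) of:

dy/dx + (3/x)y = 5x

Using integrating factor method:

General solution: y = x^2 + Cx^(-3)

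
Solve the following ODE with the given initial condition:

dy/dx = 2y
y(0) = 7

General solution: y = Ce^(2x)
Applying IC y(0) = 7:
Particular solution: y = 7e^(2x)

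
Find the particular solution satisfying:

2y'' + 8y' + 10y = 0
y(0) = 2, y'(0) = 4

General solution: y = e^(-2x)(C₁cos(x) + C₂sin(x))
Complex roots r = -2 ± i
Applying ICs: C₁ = 2, C₂ = 8
Particular solution: y = e^(-2x)(2cos(x) + 8sin(x))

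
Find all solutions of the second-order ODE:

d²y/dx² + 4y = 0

Characteristic equation: r² + 4 = 0
Roots: r = ±2i (complex conjugates)
General solution: y = C₁cos(2x) + C₂sin(2x)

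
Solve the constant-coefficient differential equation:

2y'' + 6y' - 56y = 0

Characteristic equation: 2r² + 6r - 56 = 0
Divide by 2: r² + 3r - 28 = 0
Roots: r = 4, -7 (distinct real)
General solution: y = C₁e^(4x) + C₂e^(-7x)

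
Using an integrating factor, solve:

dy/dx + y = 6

Using integrating factor method:

General solution: y = 6 + Ce^(-x)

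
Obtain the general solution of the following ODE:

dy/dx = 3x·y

Separating variables and integrating:
ln|y| = 3x^2/2 + C

General solution: y = Ce^(3x^2/2)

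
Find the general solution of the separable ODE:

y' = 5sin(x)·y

Separating variables and integrating:
ln|y| = -5cos(x) + C

General solution: y = Ce^(-5cos(x))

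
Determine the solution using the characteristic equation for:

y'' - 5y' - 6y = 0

Characteristic equation: r² - 5r - 6 = 0
Roots: r = 6, -1 (distinct real)
General solution: y = C₁e^(6x) + C₂e^(-x)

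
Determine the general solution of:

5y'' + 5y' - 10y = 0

Characteristic equation: 5r² + 5r - 10 = 0
Divide by 5: r² + r - 2 = 0
Roots: r = 1, -2 (distinct real)
General solution: y = C₁e^x + C₂e^(-2x)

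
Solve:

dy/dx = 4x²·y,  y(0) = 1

General solution: y = Ce^(4x³/3)
Applying IC y(0) = 1:
Particular solution: y = e^(4x³/3)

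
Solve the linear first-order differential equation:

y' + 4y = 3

Using integrating factor method:

General solution: y = 3/4 + Ce^(-4x)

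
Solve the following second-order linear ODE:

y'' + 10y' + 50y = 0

Characteristic equation: r² + 10r + 50 = 0
Roots: r = -5 ± 5i (complex conjugates)
General solution: y = e^(-5x)(C₁cos(5x) + C₂sin(5x))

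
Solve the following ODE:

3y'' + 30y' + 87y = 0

Characteristic equation: 3r² + 30r + 87 = 0
Divide by 3: r² + 10r + 29 = 0
Roots: r = -5 ± 2i (complex conjugates)
General solution: y = e^(-5x)(C₁cos(2x) + C₂sin(2x))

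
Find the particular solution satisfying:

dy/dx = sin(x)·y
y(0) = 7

General solution: y = Ce^(-cos(x))
Applying IC y(0) = 7:
Particular solution: y = 7e^(1-cos(x))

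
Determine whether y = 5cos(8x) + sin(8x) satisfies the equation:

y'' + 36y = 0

Verification:
y'' = -320cos(8x) - 64sin(8x)
y'' + 36y ≠ 0 (frequency mismatch: got 64 instead of 36)

No, it is not a solution.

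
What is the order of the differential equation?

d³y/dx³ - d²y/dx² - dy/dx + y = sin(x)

The order is 3 (highest derivative is of order 3).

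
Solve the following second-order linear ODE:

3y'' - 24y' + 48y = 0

Characteristic equation: 3r² - 24r + 48 = 0
Divide by 3: r² - 8r + 16 = 0
Factored: (r - 4)² = 0
Repeated root: r = 4
General solution: y = (C₁ + C₂x)e^(4x)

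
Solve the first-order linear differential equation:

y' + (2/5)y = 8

Using integrating factor method:

General solution: y = 20 + Ce^(-2x/5)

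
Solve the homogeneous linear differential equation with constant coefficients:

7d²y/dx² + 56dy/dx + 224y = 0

Characteristic equation: 7r² + 56r + 224 = 0
Divide by 7: r² + 8r + 32 = 0
Roots: r = -4 ± 4i (complex conjugates)
General solution: y = e^(-4x)(C₁cos(4x) + C₂sin(4x))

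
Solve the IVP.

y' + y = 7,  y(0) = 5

General solution: y = 7 + Ce^(-x)
Applying y(0) = 5: C = 5 - 7 = -2
Particular solution: y = 7 - 2e^(-x)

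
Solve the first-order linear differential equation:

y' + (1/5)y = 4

Using integrating factor method:

General solution: y = 20 + Ce^(-x/5)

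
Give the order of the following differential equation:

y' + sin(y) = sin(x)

The order is 1 (highest derivative is of order 1).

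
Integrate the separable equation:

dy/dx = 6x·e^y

Separating variables and integrating:
-e^(-y) = 3x² + C

General solution: y = -ln(C - 3x²)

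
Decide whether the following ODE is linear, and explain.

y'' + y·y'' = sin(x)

Nonlinear (y·y'' term)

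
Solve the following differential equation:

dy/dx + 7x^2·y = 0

Using integrating factor method:

General solution: y = Ce^(-7x^3/3)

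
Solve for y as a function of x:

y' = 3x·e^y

Separating variables and integrating:
-e^(-y) = 3x²/2 + C

General solution: y = -ln(C - 3x²/2)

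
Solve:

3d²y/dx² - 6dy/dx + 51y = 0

Characteristic equation: 3r² - 6r + 51 = 0
Divide by 3: r² - 2r + 17 = 0
Roots: r = 1 ± 4i (complex conjugates)
General solution: y = e^x(C₁cos(4x) + C₂sin(4x))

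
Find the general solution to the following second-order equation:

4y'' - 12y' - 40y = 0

Characteristic equation: 4r² - 12r - 40 = 0
Divide by 4: r² - 3r - 10 = 0
Roots: r = 5, -2 (distinct real)
General solution: y = C₁e^(5x) + C₂e^(-2x)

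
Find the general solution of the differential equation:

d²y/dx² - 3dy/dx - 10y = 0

Characteristic equation: r² - 3r - 10 = 0
Roots: r = 5, -2 (distinct real)
General solution: y = C₁e^(5x) + C₂e^(-2x)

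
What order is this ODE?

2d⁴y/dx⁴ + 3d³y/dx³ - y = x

The order is 4 (highest derivative is of order 4).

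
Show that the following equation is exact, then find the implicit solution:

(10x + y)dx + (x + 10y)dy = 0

Verify exactness: ∂M/∂y = ∂N/∂x ✓
Find F(x,y) such that ∂F/∂x = M, ∂F/∂y = N
Solution: 5x² + xy + 5y² = C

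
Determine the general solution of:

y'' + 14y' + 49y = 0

Characteristic equation: r² + 14r + 49 = 0
Factored: (r + 7)² = 0
Repeated root: r = -7
General solution: y = (C₁ + C₂x)e^(-7x)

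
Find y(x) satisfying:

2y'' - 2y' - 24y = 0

Characteristic equation: 2r² - 2r - 24 = 0
Divide by 2: r² - r - 12 = 0
Roots: r = 4, -3 (distinct real)
General solution: y = C₁e^(4x) + C₂e^(-3x)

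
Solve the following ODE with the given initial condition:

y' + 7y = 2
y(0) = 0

General solution: y = 2/7 + Ce^(-7x)
Applying y(0) = 0: C = 0 - 2/7 = -2/7
Particular solution: y = 2/7 - (2/7)e^(-7x)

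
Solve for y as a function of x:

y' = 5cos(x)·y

Separating variables and integrating:
ln|y| = 5sin(x) + C

General solution: y = Ce^(5sin(x))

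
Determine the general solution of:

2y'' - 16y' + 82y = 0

Characteristic equation: 2r² - 16r + 82 = 0
Divide by 2: r² - 8r + 41 = 0
Roots: r = 4 ± 5i (complex conjugates)
General solution: y = e^(4x)(C₁cos(5x) + C₂sin(5x))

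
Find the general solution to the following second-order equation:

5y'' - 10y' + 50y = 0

Characteristic equation: 5r² - 10r + 50 = 0
Divide by 5: r² - 2r + 10 = 0
Roots: r = 1 ± 3i (complex conjugates)
General solution: y = e^x(C₁cos(3x) + C₂sin(3x))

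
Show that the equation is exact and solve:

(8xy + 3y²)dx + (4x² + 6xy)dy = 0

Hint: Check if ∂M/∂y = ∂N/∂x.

Verify exactness: ∂M/∂y = ∂N/∂x ✓
Find F(x,y) such that ∂F/∂x = M, ∂F/∂y = N
Solution: 4x²y + 3xy² = C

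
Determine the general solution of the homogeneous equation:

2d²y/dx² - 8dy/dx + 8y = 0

Characteristic equation: 2r² - 8r + 8 = 0
Divide by 2: r² - 4r + 4 = 0
Factored: (r - 2)² = 0
Repeated root: r = 2
General solution: y = (C₁ + C₂x)e^(2x)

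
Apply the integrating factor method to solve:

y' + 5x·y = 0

Using integrating factor method:

General solution: y = Ce^(-5x^2/2)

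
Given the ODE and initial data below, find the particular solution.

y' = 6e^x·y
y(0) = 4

General solution: y = Ce^(6e^x)
Applying IC y(0) = 4:
Particular solution: y = 4e^(6(e^x - 1))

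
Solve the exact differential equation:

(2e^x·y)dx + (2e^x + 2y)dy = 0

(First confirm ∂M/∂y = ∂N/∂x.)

Verify exactness: ∂M/∂y = ∂N/∂x ✓
Find F(x,y) such that ∂F/∂x = M, ∂F/∂y = N
Solution: 2e^x·y + y² = C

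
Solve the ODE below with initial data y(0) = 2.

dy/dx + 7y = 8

General solution: y = 8/7 + Ce^(-7x)
Applying y(0) = 2: C = 2 - 8/7 = 6/7
Particular solution: y = 8/7 + (6/7)e^(-7x)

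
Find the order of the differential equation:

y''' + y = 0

The order is 3 (highest derivative is of order 3).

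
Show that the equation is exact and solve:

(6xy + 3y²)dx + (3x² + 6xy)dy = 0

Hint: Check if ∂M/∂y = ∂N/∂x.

Verify exactness: ∂M/∂y = ∂N/∂x ✓
Find F(x,y) such that ∂F/∂x = M, ∂F/∂y = N
Solution: 3x²y + 3xy² = C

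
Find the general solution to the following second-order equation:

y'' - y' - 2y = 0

Characteristic equation: r² - r - 2 = 0
Roots: r = 2, -1 (distinct real)
General solution: y = C₁e^(2x) + C₂e^(-x)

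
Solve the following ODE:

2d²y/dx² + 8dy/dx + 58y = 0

Characteristic equation: 2r² + 8r + 58 = 0
Divide by 2: r² + 4r + 29 = 0
Roots: r = -2 ± 5i (complex conjugates)
General solution: y = e^(-2x)(C₁cos(5x) + C₂sin(5x))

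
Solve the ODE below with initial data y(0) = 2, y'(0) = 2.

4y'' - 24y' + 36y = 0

General solution: y = (C₁ + C₂x)e^(3x)
Repeated root r = 3
Applying ICs: C₁ = 2, C₂ = -4
Particular solution: y = (2 - 4x)e^(3x)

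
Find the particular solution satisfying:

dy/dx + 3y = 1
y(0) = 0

General solution: y = 1/3 + Ce^(-3x)
Applying y(0) = 0: C = 0 - 1/3 = -1/3
Particular solution: y = 1/3 - (1/3)e^(-3x)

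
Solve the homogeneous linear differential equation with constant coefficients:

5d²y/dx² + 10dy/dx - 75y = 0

Characteristic equation: 5r² + 10r - 75 = 0
Divide by 5: r² + 2r - 15 = 0
Roots: r = 3, -5 (distinct real)
General solution: y = C₁e^(3x) + C₂e^(-5x)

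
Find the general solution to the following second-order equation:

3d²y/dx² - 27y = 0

Characteristic equation: 3r² - 27 = 0
Divide by 3: r² - 9 = 0
Roots: r = 3, -3 (distinct real)
General solution: y = C₁e^(3x) + C₂e^(-3x)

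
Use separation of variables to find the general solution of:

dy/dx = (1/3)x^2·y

Separating variables and integrating:
ln|y| = x^3/9 + C

General solution: y = Ce^(x^3/9)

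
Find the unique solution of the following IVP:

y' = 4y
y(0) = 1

General solution: y = Ce^(4x)
Applying IC y(0) = 1:
Particular solution: y = e^(4x)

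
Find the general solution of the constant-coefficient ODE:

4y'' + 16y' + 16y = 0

Characteristic equation: 4r² + 16r + 16 = 0
Divide by 4: r² + 4r + 4 = 0
Factored: (r + 2)² = 0
Repeated root: r = -2
General solution: y = (C₁ + C₂x)e^(-2x)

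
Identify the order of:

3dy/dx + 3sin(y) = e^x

The order is 1 (highest derivative is of order 1).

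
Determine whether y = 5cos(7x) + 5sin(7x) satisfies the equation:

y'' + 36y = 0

Verification:
y'' = -245cos(7x) - 245sin(7x)
y'' + 36y ≠ 0 (frequency mismatch: got 49 instead of 36)

No, it is not a solution.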